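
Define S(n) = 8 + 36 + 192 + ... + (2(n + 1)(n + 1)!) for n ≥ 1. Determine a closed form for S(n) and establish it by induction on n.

We claim S(n) = 2(n + 2)! - 4 for all n ≥ 1.
Base step (n = 1): S(1) = 8, and the closed form gives 8. They agree.
For the inductive step, assume it holds for an arbitrary r ≥ 1, so S(r) = 2(r + 2)! - 4.
Then S(r+1) = S(r) + (2(r + 2)(r + 2)!) = (2(r + 2)! - 4) + (2(r + 2)(r + 2)!).
Simplifying, S(r+1) = 2((r+1) + 2)! - 4,
which is the closed form with n = r+1.
By induction, the statement is established for all n ≥ 1.

S(n) = 2(n + 2)! - 4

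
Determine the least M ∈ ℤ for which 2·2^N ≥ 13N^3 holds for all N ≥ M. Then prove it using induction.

M = 15

At N = 14: 32768 < 35672, so the inequality fails and M ≥ 15. We prove 2·2^N ≥ 13N^3 for all N ≥ 15.
For the base case N = 15: 2·2^N = 65536 and 13N^3 = 43875, so 65536 ≥ 43875.
For the inductive step, assume it holds for an arbitrary j ≥ 15, so 2·2^j ≥ 13j^3.
Then 2·2^(j + 1) = 2·(2·2^j) ≥ 2·(13j^3).
Also, for j ≥ 15 we have 2·(13j^3) ≥ 13(j+1)^3, since 2 ≥ (1 + 1/j)^3 for all j ≥ 15.
Combining, 2·2^(j + 1) ≥ 13(j+1)^3.
Hence, by induction on N, the claim holds for every N ≥ 15.
Hence the smallest such M is 15.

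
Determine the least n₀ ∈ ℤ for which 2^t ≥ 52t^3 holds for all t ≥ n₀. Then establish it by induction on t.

n₀ = 19

At t = 18: 262144 < 303264, so the inequality fails and n₀ ≥ 19. We prove 2^t ≥ 52t^3 for all t ≥ 19.
When t = 19: 2^t = 524288 and 52t^3 = 356668, so 524288 ≥ 356668.
Inductive step: suppose the statement holds for some j ≥ 19, so 2^j ≥ 52j^3.
Then 2^(j + 1) = 2·(2^j) ≥ 2·(52j^3).
Also, for j ≥ 19 we have 2·(52j^3) ≥ 52(j+1)^3, since 2 ≥ (1 + 1/j)^3 for all j ≥ 19.
Combining, 2^(j + 1) ≥ 52(j+1)^3.
This completes the induction.
Hence the smallest such n₀ is 19.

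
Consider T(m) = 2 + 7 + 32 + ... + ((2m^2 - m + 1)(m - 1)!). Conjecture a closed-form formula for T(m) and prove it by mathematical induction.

T(m) = (2m + 1)m! - 1

We claim T(m) = (2m + 1)m! - 1 for all m ≥ 1.
When m = 1: T(1) = 2, and the closed form gives 2. They agree.
For the inductive step, assume it holds for an arbitrary j ≥ 1, so T(j) = (2j + 1)j! - 1.
Then T(j+1) = T(j) + ((2j^2 + 3j + 2)j!) = ((2j + 1)j! - 1) + ((2j^2 + 3j + 2)j!).
Simplifying, T(j+1) = (2(j+1) + 1)(j+1)! - 1,
which is the closed form with m = j+1.
By induction, the statement is established for all m ≥ 1.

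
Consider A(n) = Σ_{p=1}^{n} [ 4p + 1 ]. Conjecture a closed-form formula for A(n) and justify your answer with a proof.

We claim A(n) = n(2n + 3) for all n ≥ 1.
For the base case n = 1: A(1) = 5, and the closed form gives 5. They agree.
For the inductive step, assume it holds for an arbitrary p ≥ 1, so A(p) = p(2p + 3).
Then A(p+1) = A(p) + (4p + 5) = (p(2p + 3)) + (4p + 5).
Simplifying, A(p+1) = (p + 1)(2p + 5) = (p+1)(2(p+1) + 3),
which is the closed form with n = p+1.
This completes the induction.

A(n) = n(2n + 3)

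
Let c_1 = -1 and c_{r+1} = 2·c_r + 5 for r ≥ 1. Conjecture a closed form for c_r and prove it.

c_r = 2^(r + 1) - 5

Computing the first terms: c_1 = -1, c_2 = 3, c_3 = 11. This suggests c_r = 2^(r + 1) - 5.
For the base case r = 1: the formula gives -1 = -1 = c_1.
For the inductive step, assume it holds for an arbitrary j ≥ 1, so c_j = 2^(j + 1) - 5.
Then c_{j+1} = 2·c_j + 5 = 2·(2^(j + 1) - 5) + 5 = 2^(j + 2) - 5 = 2^((j+1) + 1) - 5,
which is the claimed formula at r = j+1.
By induction, the statement is established for all r ≥ 1.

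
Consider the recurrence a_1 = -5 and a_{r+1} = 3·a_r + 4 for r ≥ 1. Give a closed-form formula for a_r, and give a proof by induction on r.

a_r = -3^r - 2

Computing the first terms: a_1 = -5, a_2 = -11, a_3 = -29. This suggests a_r = -3^r - 2.
Base case (r = 1): the formula gives -5 = -5 = a_1.
Suppose the result is true for r = i, so a_i = -3^i - 2.
Then a_{i+1} = 3·a_i + 4 = 3·(-3^i - 2) + 4 = -3^(i + 1) - 2,
which is the claimed formula at r = i+1.
Hence, by induction on r, the claim holds for every r ≥ 1.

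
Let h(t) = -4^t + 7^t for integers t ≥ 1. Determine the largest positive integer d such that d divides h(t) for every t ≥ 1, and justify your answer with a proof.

d = 3

Computing the first values: h(1) = 3 and h(2) = 33; gcd(3, 33) = 3, so d ≤ 3.
We prove 3 | -4^t + 7^t for all t ≥ 1 by induction on t.
For the base case t = 1: h(1) = 3 = 3·(1), so 3 | h(1).
Inductive step: suppose the statement holds for some i ≥ 1, i.e. 3 | h(i). Then
7^{i+1} − 4^{i+1} = 7·7^i − 4·4^i = 7·(7^i − 4^i) + (3)·4^i. The first term is divisible by 3 by the inductive hypothesis, and the second term (3)·4^i is divisible by 3 since 3 | 3. Hence 3 | h(i+1).
By induction, the statement is established for all t ≥ 1.
Therefore the largest such d is 3.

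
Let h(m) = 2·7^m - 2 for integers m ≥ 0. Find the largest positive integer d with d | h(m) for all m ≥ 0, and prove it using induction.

Computing the first values: h(0) = 0 and h(1) = 12; gcd(0, 12) = 12, so d ≤ 12.
We prove 12 | 2·7^m - 2 for all m ≥ 0 by induction on m.
Base case (m = 0): h(0) = 0 = 12·(0), so 12 | h(0).
For the inductive step, assume it holds for an arbitrary k ≥ 0, i.e. 12 | h(k). Then
h(k+1) = 2·7^(k+1) - 2 = 7·(2·7^k - 2) + 12 = 7·h(k) + 12. The first term is divisible by 12 by the inductive hypothesis, and 12 is divisible by 12. Hence 12 | h(k+1).
Hence, by induction on m, the claim holds for every m ≥ 0.
Therefore the largest such d is 12.

d = 12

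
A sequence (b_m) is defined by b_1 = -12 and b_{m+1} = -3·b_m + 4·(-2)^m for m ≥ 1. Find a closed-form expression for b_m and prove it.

b_m = (-2)^(m + 2) - 4(-3)^(m - 1)

Computing the first terms: b_1 = -12, b_2 = 28, b_3 = -68. This suggests b_m = (-2)^(m + 2) - 4(-3)^(m - 1).
For the base case m = 1: the formula gives -12 = -12 = b_1.
Inductive step: assume the claim holds for m = j, so b_j = (-2)^(j + 2) - 4(-3)^(j - 1).
Then b_{j+1} = -3·b_j + 4·(-2)^j = -3·((-2)^(j + 2) - 4(-3)^(j - 1)) + 4·(-2)^j = (-2)^(j + 3) - 4(-3)^j = (-2)^((j+1) + 2) - 4(-3)^((j+1) - 1),
which is the claimed formula at m = j+1.
Hence, by induction on m, the claim holds for every m ≥ 1.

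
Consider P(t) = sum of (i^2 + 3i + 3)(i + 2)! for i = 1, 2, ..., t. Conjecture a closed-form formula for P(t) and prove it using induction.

P(t) = (t + 1)(t + 3)! - 6

We claim P(t) = (t + 1)(t + 3)! - 6 for all t ≥ 1.
Base step (t = 1): P(1) = 42, and the closed form gives 42. They agree.
Suppose the result is true for t = i, so P(i) = (i + 1)(i + 3)! - 6.
Then P(i+1) = P(i) + ((i^2 + 5i + 7)(i + 3)!) = ((i + 1)(i + 3)! - 6) + ((i^2 + 5i + 7)(i + 3)!).
Simplifying, P(i+1) = ((i+1) + 1)((i+1) + 3)! - 6,
which is the closed form with t = i+1.
This completes the induction.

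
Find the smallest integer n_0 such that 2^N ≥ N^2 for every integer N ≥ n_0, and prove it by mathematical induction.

n_0 = 4

At N = 3: 8 < 9, so the inequality fails and n_0 ≥ 4. We prove 2^N ≥ N^2 for all N ≥ 4.
Base case (N = 4): 2^N = 16 and N^2 = 16, so 16 ≥ 16.
For the inductive step, assume it holds for an arbitrary p ≥ 4, so 2^p ≥ p^2.
Then 2^(p + 1) = 2·(2^p) ≥ 2·(p^2).
Also, for p ≥ 4 we have 2·(p^2) ≥ (p+1)^2, since 2 ≥ (1 + 1/p)^2 for all p ≥ 4.
Combining, 2^(p + 1) ≥ (p+1)^2.
Hence, by induction on N, the claim holds for every N ≥ 4.
Hence the smallest such n_0 is 4.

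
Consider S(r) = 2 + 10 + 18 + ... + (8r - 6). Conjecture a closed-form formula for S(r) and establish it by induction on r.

S(r) = 2r(2r - 1)

We claim S(r) = 2r(2r - 1) for all r ≥ 1.
Base case (r = 1): S(1) = 2, and the closed form gives 2. They agree.
Inductive step: assume the claim holds for r = m, so S(m) = 2m(2m - 1).
Then S(m+1) = S(m) + (8m + 2) = (2m(2m - 1)) + (8m + 2).
Simplifying, S(m+1) = 2(m + 1)(2m + 1) = 2(m+1)(2(m+1) - 1),
which is the closed form with r = m+1.
By induction, the statement is established for all r ≥ 1.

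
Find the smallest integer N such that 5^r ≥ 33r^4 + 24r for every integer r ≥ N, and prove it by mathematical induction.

N = 8

At r = 7: 78125 < 79401, so the inequality fails and N ≥ 8. We prove 5^r ≥ 33r^4 + 24r for all r ≥ 8.
For the base case r = 8: 5^r = 390625 and 33r^4 + 24r = 135360, so 390625 ≥ 135360.
For the inductive step, assume it holds for an arbitrary j ≥ 8, so 5^j ≥ 33j^4 + 24j.
Then 5^(j + 1) = 5·(5^j) ≥ 5·(33j^4 + 24j).
Also, for j ≥ 8 we have 5·(33j^4 + 24j) ≥ 33(j+1)^4 + 24(j+1), since 5·(33j^4 + 24j) − (33(j+1)^4 + 24(j+1)) = 132j^4 - 132j^3 - 198j^2 - 36j - 57, which is nonnegative for all j ≥ 8.
Combining, 5^(j + 1) ≥ 33(j+1)^4 + 24(j+1).
This completes the induction.
Hence the smallest such N is 8.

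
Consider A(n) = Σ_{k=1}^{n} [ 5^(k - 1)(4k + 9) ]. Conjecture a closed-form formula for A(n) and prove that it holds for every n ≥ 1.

We claim A(n) = 5^n(n + 2) - 2 for all n ≥ 1.
Base step (n = 1): A(1) = 13, and the closed form gives 13. They agree.
Inductive step: assume the claim holds for n = k, so A(k) = 5^k(k + 2) - 2.
Then A(k+1) = A(k) + (5^k(4k + 13)) = (5^k(k + 2) - 2) + (5^k(4k + 13)).
Simplifying, A(k+1) = 5·5^k·k + 15·5^k - 2 = 5^(k+1)((k+1) + 2) - 2,
which is the closed form with n = k+1.
By induction, the statement is established for all n ≥ 1.

A(n) = 5^n(n + 2) - 2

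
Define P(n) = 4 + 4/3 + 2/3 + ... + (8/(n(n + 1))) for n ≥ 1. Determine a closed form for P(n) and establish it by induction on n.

P(n) = 8n/(n + 1)

We claim P(n) = 8n/(n + 1) for all n ≥ 1.
Base case (n = 1): P(1) = 4, and the closed form gives 4. They agree.
Suppose the result is true for n = k, so P(k) = 8k/(k + 1).
Then P(k+1) = P(k) + (8/((k + 1)(k + 2))) = (8k/(k + 1)) + (8/((k + 1)(k + 2))).
Simplifying, P(k+1) = 8(k + 1)/(k + 2) = 8(k+1)/((k+1) + 1),
which is the closed form with n = k+1.
By induction, the statement is established for all n ≥ 1.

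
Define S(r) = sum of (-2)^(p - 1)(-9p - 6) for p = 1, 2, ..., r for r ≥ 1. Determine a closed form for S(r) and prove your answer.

We claim S(r) = 3(-2)^r(r + 1) - 3 for all r ≥ 1.
When r = 1: S(1) = -15, and the closed form gives -15. They agree.
Inductive step: suppose the statement holds for some p ≥ 1, so S(p) = 3(-2)^p(p + 1) - 3.
Then S(p+1) = S(p) + ((-2)^p(-9p - 15)) = (3(-2)^p(p + 1) - 3) + ((-2)^p(-9p - 15)).
Simplifying, S(p+1) = -6(-2)^p·p - 12(-2)^p - 3 = 3(-2)^(p+1)((p+1) + 1) - 3,
which is the closed form with r = p+1.
By induction, the statement is established for all r ≥ 1.

S(r) = 3(-2)^r(r + 1) - 3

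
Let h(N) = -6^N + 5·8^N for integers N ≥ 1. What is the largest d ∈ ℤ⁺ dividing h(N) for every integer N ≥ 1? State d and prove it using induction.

d = 2

Computing the first values: h(1) = 34 and h(2) = 284; gcd(34, 284) = 2, so d ≤ 2.
We prove 2 | -6^N + 5·8^N for all N ≥ 1 by induction on N.
When N = 1: h(1) = 34 = 2·(17), so 2 | h(1).
Inductive step: suppose the statement holds for some r ≥ 1, i.e. 2 | h(r). Then
h(r+1) − 8·h(r) = (-6^(r+1) + 5·8^(r+1)) − 8·(-6^r + 5·8^r) = (-1)·6^r·(6 − 8) = (2)·6^r. Since 2 | h(r) by the inductive hypothesis, 2 | 8·h(r); and 2 | 2 since 2 = 2·1. Therefore 2 | h(r+1).
By induction, the statement is established for all N ≥ 1.
Therefore the largest such d is 2.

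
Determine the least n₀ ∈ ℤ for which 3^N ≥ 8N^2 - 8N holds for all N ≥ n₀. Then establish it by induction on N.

At N = 4: 81 < 96, so the inequality fails and n₀ ≥ 5. We prove 3^N ≥ 8N^2 - 8N for all N ≥ 5.
Base case (N = 5): 3^N = 243 and 8N^2 - 8N = 160, so 243 ≥ 160.
Suppose the result is true for N = m, so 3^m ≥ 8m^2 - 8m.
Then 3^(m + 1) = 3·(3^m) ≥ 3·(8m^2 - 8m).
Also, for m ≥ 5 we have 3·(8m^2 - 8m) ≥ 8(m+1)^2 - 8(m+1), since 3·(8m^2 - 8m) − (8(m+1)^2 - 8(m+1)) = 16m^2 - 32m, which is nonnegative for all m ≥ 5.
Combining, 3^(m + 1) ≥ 8(m+1)^2 - 8(m+1).
By induction, the statement is established for all N ≥ 5.
Hence the smallest such n₀ is 5.

n₀ = 5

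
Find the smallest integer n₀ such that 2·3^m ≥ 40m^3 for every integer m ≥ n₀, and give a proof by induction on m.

n₀ = 9

At m = 8: 13122 < 20480, so the inequality fails and n₀ ≥ 9. We prove 2·3^m ≥ 40m^3 for all m ≥ 9.
Base step (m = 9): 2·3^m = 39366 and 40m^3 = 29160, so 39366 ≥ 29160.
For the inductive step, assume it holds for an arbitrary p ≥ 9, so 2·3^p ≥ 40p^3.
Then 2·3^(p + 1) = 3·(2·3^p) ≥ 3·(40p^3).
Also, for p ≥ 9 we have 3·(40p^3) ≥ 40(p+1)^3, since 3 ≥ (1 + 1/p)^3 for all p ≥ 9.
Combining, 2·3^(p + 1) ≥ 40(p+1)^3.
Hence, by induction on m, the claim holds for every m ≥ 9.
Hence the smallest such n₀ is 9.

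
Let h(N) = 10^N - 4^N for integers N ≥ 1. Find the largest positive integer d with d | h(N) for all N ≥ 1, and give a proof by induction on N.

Computing the first values: h(1) = 6 and h(2) = 84; gcd(6, 84) = 6, so d ≤ 6.
We prove 6 | 10^N - 4^N for all N ≥ 1 by induction on N.
Base step (N = 1): h(1) = 6 = 6·(1), so 6 | h(1).
Inductive step: suppose the statement holds for some r ≥ 1, i.e. 6 | h(r). Then
10^{r+1} − 4^{r+1} = 10·10^r − 4·4^r = 10·(10^r − 4^r) + (6)·4^r. The first term is divisible by 6 by the inductive hypothesis, and the second term (6)·4^r is divisible by 6 since 6 | 6. Hence 6 | h(r+1).
By induction, the statement is established for all N ≥ 1.
Therefore the largest such d is 6.

d = 6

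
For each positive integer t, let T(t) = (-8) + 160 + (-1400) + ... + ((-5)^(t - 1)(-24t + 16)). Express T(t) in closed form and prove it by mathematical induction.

We claim T(t) = 2(-5)^t(2t - 1) + 2 for all t ≥ 1.
Base step (t = 1): T(1) = -8, and the closed form gives -8. They agree.
Suppose the result is true for t = m, so T(m) = 2(-5)^m(2m - 1) + 2.
Then T(m+1) = T(m) + ((-5)^m(-24m - 8)) = (2(-5)^m(2m - 1) + 2) + ((-5)^m(-24m - 8)).
Simplifying, T(m+1) = -20(-5)^m·m - 10(-5)^m + 2 = 2(-5)^(m+1)(2(m+1) - 1) + 2,
which is the closed form with t = m+1.
This completes the induction.

T(t) = 2(-5)^t(2t - 1) + 2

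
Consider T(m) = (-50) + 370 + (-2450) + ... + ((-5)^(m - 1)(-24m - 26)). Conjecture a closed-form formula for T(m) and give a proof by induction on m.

T(m) = (-5)^m(4m + 5) - 5

We claim T(m) = (-5)^m(4m + 5) - 5 for all m ≥ 1.
Base step (m = 1): T(1) = -50, and the closed form gives -50. They agree.
Inductive step: assume the claim holds for m = i, so T(i) = (-5)^i(4i + 5) - 5.
Then T(i+1) = T(i) + ((-5)^i(-24i - 50)) = ((-5)^i(4i + 5) - 5) + ((-5)^i(-24i - 50)).
Simplifying, T(i+1) = -20(-5)^i·i - 45(-5)^i - 5 = (-5)^(i+1)(4(i+1) + 5) - 5,
which is the closed form with m = i+1.
This completes the induction.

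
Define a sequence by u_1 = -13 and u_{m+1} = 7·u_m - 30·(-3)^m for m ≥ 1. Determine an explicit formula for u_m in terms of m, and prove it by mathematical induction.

u_m = -(-3)^(m + 1) - 4·7^(m - 1)

Computing the first terms: u_1 = -13, u_2 = -1, u_3 = -277. This suggests u_m = -(-3)^(m + 1) - 4·7^(m - 1).
Base step (m = 1): the formula gives -13 = -13 = u_1.
Inductive step: suppose the statement holds for some p ≥ 1, so u_p = -(-3)^(p + 1) - 4·7^(p - 1).
Then u_{p+1} = 7·u_p - 30·(-3)^p = 7·(-(-3)^(p + 1) - 4·7^(p - 1)) - 30·(-3)^p = -(-3)^(p + 2) - 4·7^p = -(-3)^((p+1) + 1) - 4·7^((p+1) - 1),
which is the claimed formula at m = p+1.
By the principle of mathematical induction, the result holds for all m ≥ 1.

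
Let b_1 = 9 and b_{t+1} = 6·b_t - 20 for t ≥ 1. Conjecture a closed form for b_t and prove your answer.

b_t = 5·6^(t - 1) + 4

Computing the first terms: b_1 = 9, b_2 = 34, b_3 = 184. This suggests b_t = 5·6^(t - 1) + 4.
When t = 1: the formula gives 9 = 9 = b_1.
Suppose the result is true for t = k, so b_k = 5·6^(k - 1) + 4.
Then b_{k+1} = 6·b_k - 20 = 6·(5·6^(k - 1) + 4) - 20 = 5·6^k + 4 = 5·6^((k+1) - 1) + 4,
which is the claimed formula at t = k+1.
This completes the induction.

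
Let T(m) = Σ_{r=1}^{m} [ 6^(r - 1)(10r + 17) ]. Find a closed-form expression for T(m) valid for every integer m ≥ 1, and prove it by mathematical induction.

T(m) = 6^m(2m + 3) - 3

We claim T(m) = 6^m(2m + 3) - 3 for all m ≥ 1.
For the base case m = 1: T(1) = 27, and the closed form gives 27. They agree.
For the inductive step, assume it holds for an arbitrary r ≥ 1, so T(r) = 6^r(2r + 3) - 3.
Then T(r+1) = T(r) + (6^r(10r + 27)) = (6^r(2r + 3) - 3) + (6^r(10r + 27)).
Simplifying, T(r+1) = 12·6^r·r + 30·6^r - 3 = 6^(r+1)(2(r+1) + 3) - 3,
which is the closed form with m = r+1.
By the principle of mathematical induction, the result holds for all m ≥ 1.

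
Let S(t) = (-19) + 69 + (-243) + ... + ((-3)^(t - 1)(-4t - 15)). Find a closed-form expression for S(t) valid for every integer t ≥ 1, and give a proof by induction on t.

S(t) = (-3)^t(t + 4) - 4

We claim S(t) = (-3)^t(t + 4) - 4 for all t ≥ 1.
For the base case t = 1: S(1) = -19, and the closed form gives -19. They agree.
Inductive step: assume the claim holds for t = k, so S(k) = (-3)^k(k + 4) - 4.
Then S(k+1) = S(k) + ((-3)^k(-4k - 19)) = ((-3)^k(k + 4) - 4) + ((-3)^k(-4k - 19)).
Simplifying, S(k+1) = -3(-3)^k·k - 15(-3)^k - 4 = (-3)^(k+1)((k+1) + 4) - 4,
which is the closed form with t = k+1.
This completes the induction.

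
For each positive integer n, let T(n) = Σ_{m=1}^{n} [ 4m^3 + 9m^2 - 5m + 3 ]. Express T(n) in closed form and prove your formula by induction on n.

T(n) = n(n^3 + 5n^2 + 3n + 2)

We claim T(n) = n(n^3 + 5n^2 + 3n + 2) for all n ≥ 1.
When n = 1: T(1) = 11, and the closed form gives 11. They agree.
Suppose the result is true for n = m, so T(m) = m(m^3 + 5m^2 + 3m + 2).
Then T(m+1) = T(m) + (4m^3 + 21m^2 + 25m + 11) = (m(m^3 + 5m^2 + 3m + 2)) + (4m^3 + 21m^2 + 25m + 11).
Simplifying, T(m+1) = (m + 1)(m^3 + 8m^2 + 16m + 11) = (m+1)((m+1)^3 + 5(m+1)^2 + 3(m+1) + 2),
which is the closed form with n = m+1.
By the principle of mathematical induction, the result holds for all n ≥ 1.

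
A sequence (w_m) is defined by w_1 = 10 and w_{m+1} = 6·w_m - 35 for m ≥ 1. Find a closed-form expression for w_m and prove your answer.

Computing the first terms: w_1 = 10, w_2 = 25, w_3 = 115. This suggests w_m = 3·6^(m - 1) + 7.
For the base case m = 1: the formula gives 10 = 10 = w_1.
Inductive step: suppose the statement holds for some p ≥ 1, so w_p = 3·6^(p - 1) + 7.
Then w_{p+1} = 6·w_p - 35 = 6·(3·6^(p - 1) + 7) - 35 = 3·6^p + 7 = 3·6^((p+1) - 1) + 7,
which is the claimed formula at m = p+1.
By the principle of mathematical induction, the result holds for all m ≥ 1.

w_m = 3·6^(m - 1) + 7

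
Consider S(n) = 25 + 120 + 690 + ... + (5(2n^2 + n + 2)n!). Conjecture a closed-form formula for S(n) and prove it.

We claim S(n) = (10n + 5)(n + 1)! - 5 for all n ≥ 1.
Base case (n = 1): S(1) = 25, and the closed form gives 25. They agree.
For the inductive step, assume it holds for an arbitrary p ≥ 1, so S(p) = (10p + 5)(p + 1)! - 5.
Then S(p+1) = S(p) + (5(2p^2 + 5p + 5)(p + 1)!) = ((10p + 5)(p + 1)! - 5) + (5(2p^2 + 5p + 5)(p + 1)!).
Simplifying, S(p+1) = (10(p+1) + 5)((p+1) + 1)! - 5,
which is the closed form with n = p+1.
This completes the induction.

S(n) = (10n + 5)(n + 1)! - 5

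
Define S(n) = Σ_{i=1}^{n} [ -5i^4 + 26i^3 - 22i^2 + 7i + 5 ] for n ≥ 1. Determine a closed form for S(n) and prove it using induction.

We claim S(n) = -n(n^4 - 4n^3 - 4n^2 + n - 5) for all n ≥ 1.
When n = 1: S(1) = 11, and the closed form gives 11. They agree.
Inductive step: assume the claim holds for n = i, so S(i) = i(-i^4 + 4i^3 + 4i^2 - i + 5).
Then S(i+1) = S(i) + (-5i^4 + 6i^3 + 26i^2 + 21i + 11) = (i(-i^4 + 4i^3 + 4i^2 - i + 5)) + (-5i^4 + 6i^3 + 26i^2 + 21i + 11).
Simplifying, S(i+1) = -(i + 1)(i^4 - 10i^2 - 15i - 11) = -(i+1)((i+1)^4 - 4(i+1)^3 - 4(i+1)^2 + (i+1) - 5),
which is the closed form with n = i+1.
By the principle of mathematical induction, the result holds for all n ≥ 1.

S(n) = -n(n^4 - 4n^3 - 4n^2 + n - 5)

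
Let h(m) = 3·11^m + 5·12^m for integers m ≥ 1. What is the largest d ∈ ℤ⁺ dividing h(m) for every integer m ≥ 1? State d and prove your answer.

d = 3

Computing the first values: h(1) = 93 and h(2) = 1083; gcd(93, 1083) = 3, so d ≤ 3.
We prove 3 | 3·11^m + 5·12^m for all m ≥ 1 by induction on m.
When m = 1: h(1) = 93 = 3·(31), so 3 | h(1).
For the inductive step, assume it holds for an arbitrary k ≥ 1, i.e. 3 | h(k). Then
h(k+1) − 12·h(k) = (3·11^(k+1) + 5·12^(k+1)) − 12·(3·11^k + 5·12^k) = (3)·11^k·(11 − 12) = (-3)·11^k. Since 3 | h(k) by the inductive hypothesis, 3 | 12·h(k); and 3 | -3 since -3 = 3·-1. Therefore 3 | h(k+1).
This completes the induction.
Therefore the largest such d is 3.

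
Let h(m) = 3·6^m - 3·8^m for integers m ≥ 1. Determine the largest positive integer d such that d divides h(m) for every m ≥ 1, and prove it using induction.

d = 6

Computing the first values: h(1) = -6 and h(2) = -84; gcd(-6, -84) = 6, so d ≤ 6.
We prove 6 | 3·6^m - 3·8^m for all m ≥ 1 by induction on m.
When m = 1: h(1) = -6 = 6·(-1), so 6 | h(1).
Suppose the result is true for m = j, i.e. 6 | h(j). Then
h(j+1) − 8·h(j) = (3·6^(j+1) - 3·8^(j+1)) − 8·(3·6^j - 3·8^j) = (3)·6^j·(6 − 8) = (-6)·6^j. Since 6 | h(j) by the inductive hypothesis, 6 | 8·h(j); and 6 | -6 since -6 = 6·-1. Therefore 6 | h(j+1).
By induction, the statement is established for all m ≥ 1.
Therefore the largest such d is 6.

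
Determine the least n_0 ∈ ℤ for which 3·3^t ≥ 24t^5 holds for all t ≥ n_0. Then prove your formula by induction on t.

n_0 = 14

At t = 13: 4782969 < 8911032, so the inequality fails and n_0 ≥ 14. We prove 3·3^t ≥ 24t^5 for all t ≥ 14.
Base case (t = 14): 3·3^t = 14348907 and 24t^5 = 12907776, so 14348907 ≥ 12907776.
Inductive step: assume the claim holds for t = m, so 3·3^m ≥ 24m^5.
Then 3·3^(m + 1) = 3·(3·3^m) ≥ 3·(24m^5).
Also, for m ≥ 14 we have 3·(24m^5) ≥ 24(m+1)^5, since 3 ≥ (1 + 1/m)^5 for all m ≥ 14.
Combining, 3·3^(m + 1) ≥ 24(m+1)^5.
Hence, by induction on t, the claim holds for every t ≥ 14.
Hence the smallest such n_0 is 14.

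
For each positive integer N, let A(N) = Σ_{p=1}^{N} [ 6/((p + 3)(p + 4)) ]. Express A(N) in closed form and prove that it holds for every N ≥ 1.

A(N) = 3N/(2(N + 4))

We claim A(N) = 3N/(2(N + 4)) for all N ≥ 1.
When N = 1: A(1) = 3/10, and the closed form gives 3/10. They agree.
Inductive step: assume the claim holds for N = p, so A(p) = 3p/(2(p + 4)).
Then A(p+1) = A(p) + (6/((p + 4)(p + 5))) = (3p/(2(p + 4))) + (6/((p + 4)(p + 5))).
Simplifying, A(p+1) = 3(p + 1)/(2(p + 5)) = 3(p+1)/(2((p+1) + 4)),
which is the closed form with N = p+1.
By the principle of mathematical induction, the result holds for all N ≥ 1.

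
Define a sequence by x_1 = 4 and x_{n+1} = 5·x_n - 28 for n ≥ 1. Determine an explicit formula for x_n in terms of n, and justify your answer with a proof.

x_n = -3·5^(n - 1) + 7

Computing the first terms: x_1 = 4, x_2 = -8, x_3 = -68. This suggests x_n = -3·5^(n - 1) + 7.
Base case (n = 1): the formula gives 4 = 4 = x_1.
Inductive step: suppose the statement holds for some p ≥ 1, so x_p = -3·5^(p - 1) + 7.
Then x_{p+1} = 5·x_p - 28 = 5·(-3·5^(p - 1) + 7) - 28 = -3·5^p + 7 = -3·5^((p+1) - 1) + 7,
which is the claimed formula at n = p+1.
By the principle of mathematical induction, the result holds for all n ≥ 1.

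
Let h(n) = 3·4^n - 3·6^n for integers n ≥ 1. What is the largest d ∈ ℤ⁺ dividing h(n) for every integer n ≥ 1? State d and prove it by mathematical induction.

Computing the first values: h(1) = -6 and h(2) = -60; gcd(-6, -60) = 6, so d ≤ 6.
We prove 6 | 3·4^n - 3·6^n for all n ≥ 1 by induction on n.
Base step (n = 1): h(1) = -6 = 6·(-1), so 6 | h(1).
Suppose the result is true for n = m, i.e. 6 | h(m). Then
h(m+1) − 6·h(m) = (3·4^(m+1) - 3·6^(m+1)) − 6·(3·4^m - 3·6^m) = (3)·4^m·(4 − 6) = (-6)·4^m. Since 6 | h(m) by the inductive hypothesis, 6 | 6·h(m); and 6 | -6 since -6 = 6·-1. Therefore 6 | h(m+1).
By induction, the statement is established for all n ≥ 1.
Therefore the largest such d is 6.

d = 6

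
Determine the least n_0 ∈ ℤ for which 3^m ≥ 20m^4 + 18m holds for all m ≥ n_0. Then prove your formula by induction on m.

At m = 11: 177147 < 293018, so the inequality fails and n_0 ≥ 12. We prove 3^m ≥ 20m^4 + 18m for all m ≥ 12.
When m = 12: 3^m = 531441 and 20m^4 + 18m = 414936, so 531441 ≥ 414936.
Inductive step: assume the claim holds for m = j, so 3^j ≥ 20j^4 + 18j.
Then 3^(j + 1) = 3·(3^j) ≥ 3·(20j^4 + 18j).
Also, for j ≥ 12 we have 3·(20j^4 + 18j) ≥ 20(j+1)^4 + 18(j+1), since 3·(20j^4 + 18j) − (20(j+1)^4 + 18(j+1)) = 40j^4 - 80j^3 - 120j^2 - 44j - 38, which is nonnegative for all j ≥ 12.
Combining, 3^(j + 1) ≥ 20(j+1)^4 + 18(j+1).
Hence, by induction on m, the claim holds for every m ≥ 12.
Hence the smallest such n_0 is 12.

n_0 = 12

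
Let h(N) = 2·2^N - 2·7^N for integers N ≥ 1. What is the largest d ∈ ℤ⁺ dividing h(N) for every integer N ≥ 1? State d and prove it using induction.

Computing the first values: h(1) = -10 and h(2) = -90; gcd(-10, -90) = 10, so d ≤ 10.
We prove 10 | 2·2^N - 2·7^N for all N ≥ 1 by induction on N.
Base case (N = 1): h(1) = -10 = 10·(-1), so 10 | h(1).
For the inductive step, assume it holds for an arbitrary k ≥ 1, i.e. 10 | h(k). Then
h(k+1) − 7·h(k) = (2·2^(k+1) - 2·7^(k+1)) − 7·(2·2^k - 2·7^k) = (2)·2^k·(2 − 7) = (-10)·2^k. Since 10 | h(k) by the inductive hypothesis, 10 | 7·h(k); and 10 | -10 since -10 = 10·-1. Therefore 10 | h(k+1).
This completes the induction.
Therefore the largest such d is 10.

d = 10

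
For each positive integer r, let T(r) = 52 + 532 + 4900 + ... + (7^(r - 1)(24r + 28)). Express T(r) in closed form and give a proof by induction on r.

We claim T(r) = 4·7^r(r + 1) - 4 for all r ≥ 1.
Base case (r = 1): T(1) = 52, and the closed form gives 52. They agree.
Inductive step: suppose the statement holds for some i ≥ 1, so T(i) = 4·7^i(i + 1) - 4.
Then T(i+1) = T(i) + (7^i(24i + 52)) = (4·7^i(i + 1) - 4) + (7^i(24i + 52)).
Simplifying, T(i+1) = 28·7^i·i + 56·7^i - 4 = 4·7^(i+1)((i+1) + 1) - 4,
which is the closed form with r = i+1.
By the principle of mathematical induction, the result holds for all r ≥ 1.

T(r) = 4·7^r(r + 1) - 4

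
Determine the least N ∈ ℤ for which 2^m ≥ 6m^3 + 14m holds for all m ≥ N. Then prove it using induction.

N = 15

At m = 14: 16384 < 16660, so the inequality fails and N ≥ 15. We prove 2^m ≥ 6m^3 + 14m for all m ≥ 15.
Base case (m = 15): 2^m = 32768 and 6m^3 + 14m = 20460, so 32768 ≥ 20460.
Inductive step: suppose the statement holds for some k ≥ 15, so 2^k ≥ 6k^3 + 14k.
Then 2^(k + 1) = 2·(2^k) ≥ 2·(6k^3 + 14k).
Also, for k ≥ 15 we have 2·(6k^3 + 14k) ≥ 6(k+1)^3 + 14(k+1), since 2·(6k^3 + 14k) − (6(k+1)^3 + 14(k+1)) = 6k^3 - 18k^2 - 4k - 20, which is nonnegative for all k ≥ 15.
Combining, 2^(k + 1) ≥ 6(k+1)^3 + 14(k+1).
Hence, by induction on m, the claim holds for every m ≥ 15.
Hence the smallest such N is 15.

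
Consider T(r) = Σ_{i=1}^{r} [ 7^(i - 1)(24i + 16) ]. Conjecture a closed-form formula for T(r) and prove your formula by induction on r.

We claim T(r) = 2·7^r(2r + 1) - 2 for all r ≥ 1.
Base case (r = 1): T(1) = 40, and the closed form gives 40. They agree.
Inductive step: suppose the statement holds for some i ≥ 1, so T(i) = 2·7^i(2i + 1) - 2.
Then T(i+1) = T(i) + (7^i(24i + 40)) = (2·7^i(2i + 1) - 2) + (7^i(24i + 40)).
Simplifying, T(i+1) = 28·7^i·i + 42·7^i - 2 = 2·7^(i+1)(2(i+1) + 1) - 2,
which is the closed form with r = i+1.
By induction, the statement is established for all r ≥ 1.

T(r) = 2·7^r(2r + 1) - 2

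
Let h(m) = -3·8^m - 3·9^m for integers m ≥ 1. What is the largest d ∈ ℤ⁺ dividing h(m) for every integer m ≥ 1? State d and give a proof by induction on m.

Computing the first values: h(1) = -51 and h(2) = -435; gcd(-51, -435) = 3, so d ≤ 3.
We prove 3 | -3·8^m - 3·9^m for all m ≥ 1 by induction on m.
For the base case m = 1: h(1) = -51 = 3·(-17), so 3 | h(1).
Inductive step: suppose the statement holds for some k ≥ 1, i.e. 3 | h(k). Then
h(k+1) − 9·h(k) = (-3·8^(k+1) - 3·9^(k+1)) − 9·(-3·8^k - 3·9^k) = (-3)·8^k·(8 − 9) = (3)·8^k. Since 3 | h(k) by the inductive hypothesis, 3 | 9·h(k); and 3 | 3 since 3 = 3·1. Therefore 3 | h(k+1).
By the principle of mathematical induction, the result holds for all m ≥ 1.
Therefore the largest such d is 3.

d = 3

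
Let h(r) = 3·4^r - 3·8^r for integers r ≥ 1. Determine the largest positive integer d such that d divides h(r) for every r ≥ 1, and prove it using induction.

Computing the first values: h(1) = -12 and h(2) = -144; gcd(-12, -144) = 12, so d ≤ 12.
We prove 12 | 3·4^r - 3·8^r for all r ≥ 1 by induction on r.
For the base case r = 1: h(1) = -12 = 12·(-1), so 12 | h(1).
For the inductive step, assume it holds for an arbitrary k ≥ 1, i.e. 12 | h(k). Then
h(k+1) − 8·h(k) = (3·4^(k+1) - 3·8^(k+1)) − 8·(3·4^k - 3·8^k) = (3)·4^k·(4 − 8) = (-12)·4^k. Since 12 | h(k) by the inductive hypothesis, 12 | 8·h(k); and 12 | -12 since -12 = 12·-1. Therefore 12 | h(k+1).
By induction, the statement is established for all r ≥ 1.
Therefore the largest such d is 12.

d = 12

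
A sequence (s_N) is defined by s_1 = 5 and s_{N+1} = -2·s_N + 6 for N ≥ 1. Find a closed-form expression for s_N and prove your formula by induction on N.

Computing the first terms: s_1 = 5, s_2 = -4, s_3 = 14. This suggests s_N = 3(-2)^(N - 1) + 2.
Base case (N = 1): the formula gives 5 = 5 = s_1.
Inductive step: assume the claim holds for N = p, so s_p = 3(-2)^(p - 1) + 2.
Then s_{p+1} = -2·s_p + 6 = -2·(3(-2)^(p - 1) + 2) + 6 = 3(-2)^p + 2 = 3(-2)^((p+1) - 1) + 2,
which is the claimed formula at N = p+1.
By induction, the statement is established for all N ≥ 1.

s_N = 3(-2)^(N - 1) + 2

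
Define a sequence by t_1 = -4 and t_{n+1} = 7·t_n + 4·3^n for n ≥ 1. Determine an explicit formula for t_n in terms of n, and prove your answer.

Computing the first terms: t_1 = -4, t_2 = -16, t_3 = -76. This suggests t_n = -3^n - 7^(n - 1).
When n = 1: the formula gives -4 = -4 = t_1.
Inductive step: suppose the statement holds for some p ≥ 1, so t_p = -3^p - 7^(p - 1).
Then t_{p+1} = 7·t_p + 4·3^p = 7·(-3^p - 7^(p - 1)) + 4·3^p = -3^(p + 1) - 7^p = -3^(p+1) - 7^((p+1) - 1),
which is the claimed formula at n = p+1.
Hence, by induction on n, the claim holds for every n ≥ 1.

t_n = -3^n - 7^(n - 1)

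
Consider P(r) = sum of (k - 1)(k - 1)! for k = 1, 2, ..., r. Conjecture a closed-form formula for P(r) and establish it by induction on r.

We claim P(r) = r! - 1 for all r ≥ 1.
When r = 1: P(1) = 0, and the closed form gives 0. They agree.
For the inductive step, assume it holds for an arbitrary k ≥ 1, so P(k) = k! - 1.
Then P(k+1) = P(k) + (k·k!) = (k! - 1) + (k·k!).
Simplifying, P(k+1) = (k+1)! - 1,
which is the closed form with r = k+1.
Hence, by induction on r, the claim holds for every r ≥ 1.

P(r) = r! - 1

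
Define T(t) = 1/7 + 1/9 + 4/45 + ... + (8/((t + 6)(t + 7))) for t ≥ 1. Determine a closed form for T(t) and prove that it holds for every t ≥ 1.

We claim T(t) = 8t/(7(t + 7)) for all t ≥ 1.
Base step (t = 1): T(1) = 1/7, and the closed form gives 1/7. They agree.
Inductive step: suppose the statement holds for some k ≥ 1, so T(k) = 8k/(7(k + 7)).
Then T(k+1) = T(k) + (8/((k + 7)(k + 8))) = (8k/(7(k + 7))) + (8/((k + 7)(k + 8))).
Simplifying, T(k+1) = 8(k + 1)/(7(k + 8)) = 8(k+1)/(7((k+1) + 7)),
which is the closed form with t = k+1.
This completes the induction.

T(t) = 8t/(7(t + 7))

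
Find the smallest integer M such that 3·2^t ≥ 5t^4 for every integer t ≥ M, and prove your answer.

M = 18

At t = 17: 393216 < 417605, so the inequality fails and M ≥ 18. We prove 3·2^t ≥ 5t^4 for all t ≥ 18.
For the base case t = 18: 3·2^t = 786432 and 5t^4 = 524880, so 786432 ≥ 524880.
Suppose the result is true for t = i, so 3·2^i ≥ 5i^4.
Then 3·2^(i + 1) = 2·(3·2^i) ≥ 2·(5i^4).
Also, for i ≥ 18 we have 2·(5i^4) ≥ 5(i+1)^4, since 2 ≥ (1 + 1/i)^4 for all i ≥ 18.
Combining, 3·2^(i + 1) ≥ 5(i+1)^4.
Hence, by induction on t, the claim holds for every t ≥ 18.
Hence the smallest such M is 18.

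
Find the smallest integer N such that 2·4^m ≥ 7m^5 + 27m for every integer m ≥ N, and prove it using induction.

At m = 8: 131072 < 229592, so the inequality fails and N ≥ 9. We prove 2·4^m ≥ 7m^5 + 27m for all m ≥ 9.
Base step (m = 9): 2·4^m = 524288 and 7m^5 + 27m = 413586, so 524288 ≥ 413586.
Inductive step: suppose the statement holds for some r ≥ 9, so 2·4^r ≥ 7r^5 + 27r.
Then 2·4^(r + 1) = 4·(2·4^r) ≥ 4·(7r^5 + 27r).
Also, for r ≥ 9 we have 4·(7r^5 + 27r) ≥ 7(r+1)^5 + 27(r+1), since 4·(7r^5 + 27r) − (7(r+1)^5 + 27(r+1)) = 21r^5 - 35r^4 - 70r^3 - 70r^2 + 46r - 34, which is nonnegative for all r ≥ 9.
Combining, 2·4^(r + 1) ≥ 7(r+1)^5 + 27(r+1).
By induction, the statement is established for all m ≥ 9.
Hence the smallest such N is 9.

N = 9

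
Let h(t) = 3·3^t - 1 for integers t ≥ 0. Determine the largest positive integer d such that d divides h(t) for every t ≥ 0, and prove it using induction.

d = 2

Computing the first values: h(0) = 2 and h(1) = 8; gcd(2, 8) = 2, so d ≤ 2.
We prove 2 | 3·3^t - 1 for all t ≥ 0 by induction on t.
For the base case t = 0: h(0) = 2 = 2·(1), so 2 | h(0).
Inductive step: suppose the statement holds for some r ≥ 0, i.e. 2 | h(r). Then
h(r+1) = 3·3^(r+1) - 1 = 3·(3·3^r - 1) + 2 = 3·h(r) + 2. The first term is divisible by 2 by the inductive hypothesis, and 2 is divisible by 2. Hence 2 | h(r+1).
Hence, by induction on t, the claim holds for every t ≥ 0.
Therefore the largest such d is 2.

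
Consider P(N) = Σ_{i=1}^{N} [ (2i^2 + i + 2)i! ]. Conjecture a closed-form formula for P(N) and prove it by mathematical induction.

P(N) = (2N + 1)(N + 1)! - 1

We claim P(N) = (2N + 1)(N + 1)! - 1 for all N ≥ 1.
Base case (N = 1): P(1) = 5, and the closed form gives 5. They agree.
Inductive step: assume the claim holds for N = i, so P(i) = (2i + 1)(i + 1)! - 1.
Then P(i+1) = P(i) + ((2i^2 + 5i + 5)(i + 1)!) = ((2i + 1)(i + 1)! - 1) + ((2i^2 + 5i + 5)(i + 1)!).
Simplifying, P(i+1) = (2(i+1) + 1)((i+1) + 1)! - 1,
which is the closed form with N = i+1.
Hence, by induction on N, the claim holds for every N ≥ 1.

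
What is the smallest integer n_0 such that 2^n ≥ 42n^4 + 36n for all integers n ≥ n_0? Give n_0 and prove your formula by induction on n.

At n = 23: 8388608 < 11754150, so the inequality fails and n_0 ≥ 24. We prove 2^n ≥ 42n^4 + 36n for all n ≥ 24.
Base step (n = 24): 2^n = 16777216 and 42n^4 + 36n = 13935456, so 16777216 ≥ 13935456.
Inductive step: assume the claim holds for n = k, so 2^k ≥ 42k^4 + 36k.
Then 2^(k + 1) = 2·(2^k) ≥ 2·(42k^4 + 36k).
Also, for k ≥ 24 we have 2·(42k^4 + 36k) ≥ 42(k+1)^4 + 36(k+1), since 2·(42k^4 + 36k) − (42(k+1)^4 + 36(k+1)) = 42k^4 - 168k^3 - 252k^2 - 132k - 78, which is nonnegative for all k ≥ 24.
Combining, 2^(k + 1) ≥ 42(k+1)^4 + 36(k+1).
By the principle of mathematical induction, the result holds for all n ≥ 24.
Hence the smallest such n_0 is 24.

n_0 = 24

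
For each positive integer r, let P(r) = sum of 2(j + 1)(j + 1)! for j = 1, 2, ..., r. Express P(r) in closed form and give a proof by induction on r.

P(r) = 2(r + 2)! - 4

We claim P(r) = 2(r + 2)! - 4 for all r ≥ 1.
When r = 1: P(1) = 8, and the closed form gives 8. They agree.
Inductive step: suppose the statement holds for some j ≥ 1, so P(j) = 2(j + 2)! - 4.
Then P(j+1) = P(j) + (2(j + 2)(j + 2)!) = (2(j + 2)! - 4) + (2(j + 2)(j + 2)!).
Simplifying, P(j+1) = 2((j+1) + 2)! - 4,
which is the closed form with r = j+1.
By induction, the statement is established for all r ≥ 1.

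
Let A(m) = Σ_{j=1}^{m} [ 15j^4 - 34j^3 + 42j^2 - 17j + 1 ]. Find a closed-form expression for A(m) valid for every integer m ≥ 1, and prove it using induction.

We claim A(m) = m(3m^4 - m^3 + 2m^2 + 4m - 1) for all m ≥ 1.
Base step (m = 1): A(1) = 7, and the closed form gives 7. They agree.
Suppose the result is true for m = j, so A(j) = j(3j^4 - j^3 + 2j^2 + 4j - 1).
Then A(j+1) = A(j) + (15j^4 + 26j^3 + 30j^2 + 25j + 7) = (j(3j^4 - j^3 + 2j^2 + 4j - 1)) + (15j^4 + 26j^3 + 30j^2 + 25j + 7).
Simplifying, A(j+1) = (j + 1)(3j^4 + 11j^3 + 17j^2 + 17j + 7) = (j+1)(3(j+1)^4 - (j+1)^3 + 2(j+1)^2 + 4(j+1) - 1),
which is the closed form with m = j+1.
By induction, the statement is established for all m ≥ 1.

A(m) = m(3m^4 - m^3 + 2m^2 + 4m - 1)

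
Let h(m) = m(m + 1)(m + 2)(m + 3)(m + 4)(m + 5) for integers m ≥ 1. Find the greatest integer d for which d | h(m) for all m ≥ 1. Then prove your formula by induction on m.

d = 720

Computing the first values: h(1) = 720 and h(2) = 5040; gcd(720, 5040) = 720, so d ≤ 720.
We prove 720 | m(m + 1)(m + 2)(m + 3)(m + 4)(m + 5) for all m ≥ 1 by induction on m.
For the base case m = 1: h(1) = 720 = 720·(1), so 720 | h(1).
Inductive step: assume the claim holds for m = i, i.e. 720 | h(i). Then
h(i+1) − h(i) = (i+1)·(i+2)·(i+3)·(i+4)·(i+5)·(i+6) − i·(i+1)·(i+2)·(i+3)·(i+4)·(i+5) = (i+1)·(i+2)·(i+3)·(i+4)·(i+5)·[(i+6) − i] = 6·(i+1)·(i+2)·(i+3)·(i+4)·(i+5). The product of 5 consecutive integers is divisible by (5)! = 120, so h(i+1) − h(i) is divisible by 6·120 = 720. By the inductive hypothesis 720 | h(i), hence 720 | h(i+1).
By the principle of mathematical induction, the result holds for all m ≥ 1.
Therefore the largest such d is 720.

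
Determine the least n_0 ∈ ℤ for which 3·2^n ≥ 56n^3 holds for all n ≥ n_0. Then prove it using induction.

n_0 = 17

At n = 16: 196608 < 229376, so the inequality fails and n_0 ≥ 17. We prove 3·2^n ≥ 56n^3 for all n ≥ 17.
Base case (n = 17): 3·2^n = 393216 and 56n^3 = 275128, so 393216 ≥ 275128.
For the inductive step, assume it holds for an arbitrary j ≥ 17, so 3·2^j ≥ 56j^3.
Then 3·2^(j + 1) = 2·(3·2^j) ≥ 2·(56j^3).
Also, for j ≥ 17 we have 2·(56j^3) ≥ 56(j+1)^3, since 2 ≥ (1 + 1/j)^3 for all j ≥ 17.
Combining, 3·2^(j + 1) ≥ 56(j+1)^3.
This completes the induction.
Hence the smallest such n_0 is 17.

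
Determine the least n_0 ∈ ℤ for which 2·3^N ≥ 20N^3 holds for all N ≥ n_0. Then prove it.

n_0 = 8

At N = 7: 4374 < 6860, so the inequality fails and n_0 ≥ 8. We prove 2·3^N ≥ 20N^3 for all N ≥ 8.
Base case (N = 8): 2·3^N = 13122 and 20N^3 = 10240, so 13122 ≥ 10240.
Suppose the result is true for N = k, so 2·3^k ≥ 20k^3.
Then 2·3^(k + 1) = 3·(2·3^k) ≥ 3·(20k^3).
Also, for k ≥ 8 we have 3·(20k^3) ≥ 20(k+1)^3, since 3 ≥ (1 + 1/k)^3 for all k ≥ 8.
Combining, 2·3^(k + 1) ≥ 20(k+1)^3.
By induction, the statement is established for all N ≥ 8.
Hence the smallest such n_0 is 8.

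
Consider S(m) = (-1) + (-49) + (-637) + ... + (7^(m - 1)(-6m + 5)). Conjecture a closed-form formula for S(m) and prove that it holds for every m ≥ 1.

We claim S(m) = 7^m(-m + 1) - 1 for all m ≥ 1.
Base step (m = 1): S(1) = -1, and the closed form gives -1. They agree.
Inductive step: suppose the statement holds for some p ≥ 1, so S(p) = 7^p(-p + 1) - 1.
Then S(p+1) = S(p) + (7^p(-6p - 1)) = (7^p(-p + 1) - 1) + (7^p(-6p - 1)).
Simplifying, S(p+1) = -7·7^p·p - 1 = 7^(p+1)(-(p+1) + 1) - 1,
which is the closed form with m = p+1.
This completes the induction.

S(m) = 7^m(-m + 1) - 1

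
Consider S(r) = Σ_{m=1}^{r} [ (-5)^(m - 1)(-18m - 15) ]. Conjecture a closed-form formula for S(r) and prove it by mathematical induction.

We claim S(r) = 3(-5)^r(r + 1) - 3 for all r ≥ 1.
For the base case r = 1: S(1) = -33, and the closed form gives -33. They agree.
Inductive step: suppose the statement holds for some m ≥ 1, so S(m) = 3(-5)^m(m + 1) - 3.
Then S(m+1) = S(m) + ((-5)^m(-18m - 33)) = (3(-5)^m(m + 1) - 3) + ((-5)^m(-18m - 33)).
Simplifying, S(m+1) = -15(-5)^m·m - 30(-5)^m - 3 = 3(-5)^(m+1)((m+1) + 1) - 3,
which is the closed form with r = m+1.
Hence, by induction on r, the claim holds for every r ≥ 1.

S(r) = 3(-5)^r(r + 1) - 3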